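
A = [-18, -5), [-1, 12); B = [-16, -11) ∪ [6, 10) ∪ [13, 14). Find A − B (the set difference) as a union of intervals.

[-18, -16) ∪ [-11, -5) ∪ [-1, 6) ∪ [10, 12)

[-18, -5) minus B → [-18, -16), [-11, -5).
[-1, 12) minus B → [-1, 6), [10, 12).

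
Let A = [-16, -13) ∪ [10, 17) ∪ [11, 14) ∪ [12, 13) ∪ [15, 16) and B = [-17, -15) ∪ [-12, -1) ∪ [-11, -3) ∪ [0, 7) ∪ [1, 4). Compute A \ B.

A, merged: [-16, -13), [10, 17).
B, merged: [-17, -15), [-12, -1), [0, 7).
[-16, -13) minus B → [-15, -13).
[10, 17): no B overlap → unchanged.

[-15, -13) ∪ [10, 17)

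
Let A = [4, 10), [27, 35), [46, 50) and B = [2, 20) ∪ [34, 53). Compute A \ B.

[4, 10) lies entirely inside B → drops out.
[27, 35) with B removed leaves [27, 34).
[46, 50) lies entirely inside B → drops out.

[27, 34)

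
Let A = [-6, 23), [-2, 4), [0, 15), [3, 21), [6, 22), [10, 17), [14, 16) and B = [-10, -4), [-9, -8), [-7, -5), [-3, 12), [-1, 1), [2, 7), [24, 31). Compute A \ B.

Merge the first list: [-6, 23).
Merge the second list: [-10, -4), [-3, 12), [24, 31).
[-6, 23) minus B → [-4, -3), [12, 23).

[-4, -3) ∪ [12, 23)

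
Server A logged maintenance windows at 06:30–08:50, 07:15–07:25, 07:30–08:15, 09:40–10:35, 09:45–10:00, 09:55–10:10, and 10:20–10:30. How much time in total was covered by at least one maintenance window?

Merged: 06:30-08:50, 09:40-10:35.
Lengths: 2 h 20 min + 55 min = 3 h 15 min.

3 h 15 min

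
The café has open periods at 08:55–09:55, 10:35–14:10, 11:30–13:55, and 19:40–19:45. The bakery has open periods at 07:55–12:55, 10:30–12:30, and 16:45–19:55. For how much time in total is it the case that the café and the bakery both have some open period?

3 h 25 min

A, merged: 08:55-09:55, 10:35-14:10, 19:40-19:45.
B, merged: 07:55-12:55, 16:45-19:55.
A ∩ B = 08:55-09:55, 10:35-12:55, 19:40-19:45.
Total: 1 h + 2 h 20 min + 5 min = 3 h 25 min.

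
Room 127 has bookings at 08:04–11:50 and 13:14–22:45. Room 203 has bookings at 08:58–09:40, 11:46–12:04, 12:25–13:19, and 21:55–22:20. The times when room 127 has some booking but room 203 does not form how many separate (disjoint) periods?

A \ B = 08:04–08:58, 09:40–11:46, 13:19–21:55, 22:20–22:45.
That is 4 disjoint pieces.

4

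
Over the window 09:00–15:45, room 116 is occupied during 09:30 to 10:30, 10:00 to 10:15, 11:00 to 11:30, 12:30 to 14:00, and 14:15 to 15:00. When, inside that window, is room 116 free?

After merging, the occupied span is 09:30-10:30, 11:00-11:30, 12:30-14:00, 14:15-15:00.
Complement within 09:00-15:45: 09:00-09:30, 10:30-11:00, 11:30-12:30, 14:00-14:15, 15:00-15:45.

09:00-09:30, 10:30-11:00, 11:30-12:30, 14:00-14:15, 15:00-15:45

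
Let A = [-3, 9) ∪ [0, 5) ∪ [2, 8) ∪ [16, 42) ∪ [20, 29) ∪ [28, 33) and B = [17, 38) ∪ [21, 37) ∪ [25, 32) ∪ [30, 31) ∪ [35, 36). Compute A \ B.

Merge the first list: [-3, 9), [16, 42).
Merge the second list: [17, 38).
[-3, 9): no B overlap → unchanged.
[16, 42) minus B → [16, 17), [38, 42).

[-3, 9) ∪ [16, 17) ∪ [38, 42)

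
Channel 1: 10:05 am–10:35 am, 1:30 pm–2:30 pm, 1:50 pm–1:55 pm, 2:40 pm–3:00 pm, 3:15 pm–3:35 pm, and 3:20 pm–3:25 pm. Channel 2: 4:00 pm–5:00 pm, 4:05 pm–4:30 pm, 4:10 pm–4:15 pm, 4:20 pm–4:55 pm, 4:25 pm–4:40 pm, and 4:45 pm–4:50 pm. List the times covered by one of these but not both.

10:05 am-10:35 am, 1:30 pm-2:30 pm, 2:40 pm-3:00 pm, 3:15 pm-3:35 pm, 4:00 pm-5:00 pm

Merge the first list: 10:05 am-10:35 am, 1:30 pm-2:30 pm, 2:40 pm-3:00 pm, 3:15 pm-3:35 pm.
Merge the second list: 4:00 pm-5:00 pm.
A \ B = 10:05 am-10:35 am, 1:30 pm-2:30 pm, 2:40 pm-3:00 pm, 3:15 pm-3:35 pm.
B \ A = 4:00 pm-5:00 pm.
Union of the two gives the symmetric difference.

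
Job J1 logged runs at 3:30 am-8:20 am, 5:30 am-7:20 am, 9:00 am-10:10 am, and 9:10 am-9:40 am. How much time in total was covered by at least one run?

Merged: 3:30 am–8:20 am, 9:00 am–10:10 am.
Lengths: 4 h 50 min + 1 h 10 min = 6 h.

6 h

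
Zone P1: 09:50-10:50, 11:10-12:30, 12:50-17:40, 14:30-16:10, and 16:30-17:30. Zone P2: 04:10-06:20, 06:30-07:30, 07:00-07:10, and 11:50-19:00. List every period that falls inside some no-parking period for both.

11:50-12:30, 12:50-17:40

A, merged: 09:50-10:50, 11:10-12:30, 12:50-17:40.
B, merged: 04:10-06:20, 06:30-07:30, 11:50-19:00.
09:50-10:50 meets no B interval.
11:10-12:30 ∩ B → 11:50-12:30.
12:50-17:40 ∩ B → 12:50-17:40.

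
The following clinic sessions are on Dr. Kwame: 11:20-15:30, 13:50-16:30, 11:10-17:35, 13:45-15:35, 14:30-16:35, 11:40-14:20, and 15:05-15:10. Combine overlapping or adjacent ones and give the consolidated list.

11:10–17:35

Sort by start: 11:10–17:35, 11:20–15:30, 11:40–14:20, 13:45–15:35, 13:50–16:30, 14:30–16:35, 15:05–15:10.
11:20–15:30 overlaps/touches 11:10–17:35 → extend to 11:10–17:35.
11:40–14:20 overlaps/touches 11:10–17:35 → extend to 11:10–17:35.
13:45–15:35 overlaps/touches 11:10–17:35 → extend to 11:10–17:35.
13:50–16:30 overlaps/touches 11:10–17:35 → extend to 11:10–17:35.
14:30–16:35 overlaps/touches 11:10–17:35 → extend to 11:10–17:35.
15:05–15:10 overlaps/touches 11:10–17:35 → extend to 11:10–17:35.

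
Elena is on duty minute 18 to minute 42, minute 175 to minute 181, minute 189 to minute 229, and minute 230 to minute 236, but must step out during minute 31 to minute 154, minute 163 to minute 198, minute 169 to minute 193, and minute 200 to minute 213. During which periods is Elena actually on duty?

minute 18 to minute 31, minute 198 to minute 200, minute 213 to minute 229, minute 230 to minute 236

Merge the second list: minute 31 to minute 154, minute 163 to minute 198, minute 200 to minute 213.
minute 18 to minute 42 \ B = minute 18 to minute 31.
minute 175 to minute 181: entirely removed.
minute 189 to minute 229 \ B = minute 198 to minute 200, minute 213 to minute 229.
minute 230 to minute 236: nothing removed.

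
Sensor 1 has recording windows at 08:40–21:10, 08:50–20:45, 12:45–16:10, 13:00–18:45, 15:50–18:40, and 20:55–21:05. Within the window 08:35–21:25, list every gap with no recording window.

The merged coverage is 08:40–21:10.
Gaps within 08:35–21:25: 08:35–08:40, 21:10–21:25.

08:35–08:40, 21:10–21:25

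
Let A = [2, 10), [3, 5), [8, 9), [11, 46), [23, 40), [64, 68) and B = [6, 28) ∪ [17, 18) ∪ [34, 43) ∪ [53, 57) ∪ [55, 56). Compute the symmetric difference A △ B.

[2, 6) ∪ [10, 11) ∪ [28, 34) ∪ [43, 46) ∪ [53, 57) ∪ [64, 68)

Merge the first list: [2, 10), [11, 46), [64, 68).
Merge the second list: [6, 28), [34, 43), [53, 57).
Only in the first: [2, 6), [28, 34), [43, 46), [64, 68).
Only in the second: [10, 11), [53, 57).
Together these are the periods covered by exactly one.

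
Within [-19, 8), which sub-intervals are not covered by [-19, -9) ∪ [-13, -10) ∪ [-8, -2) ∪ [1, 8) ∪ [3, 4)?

[-9, -8) ∪ [-2, 1)

The merged coverage is [-19, -9), [-8, -2), [1, 8).
Uncovered inside [-19, 8): [-9, -8), [-2, 1).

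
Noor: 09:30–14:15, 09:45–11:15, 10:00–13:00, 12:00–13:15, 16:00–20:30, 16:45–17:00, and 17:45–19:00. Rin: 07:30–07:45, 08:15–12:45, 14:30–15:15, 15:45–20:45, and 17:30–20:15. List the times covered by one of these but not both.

07:30–07:45, 08:15–09:30, 12:45–14:15, 14:30–15:15, 15:45–16:00, 20:30–20:45

Merge the first list: 09:30–14:15, 16:00–20:30.
Merge the second list: 07:30–07:45, 08:15–12:45, 14:30–15:15, 15:45–20:45.
A but not B: 12:45–14:15.
B but not A: 07:30–07:45, 08:15–09:30, 14:30–15:15, 15:45–16:00, 20:30–20:45.
Combining gives A △ B.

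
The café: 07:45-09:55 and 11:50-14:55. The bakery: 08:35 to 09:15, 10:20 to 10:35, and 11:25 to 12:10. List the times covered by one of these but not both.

A but not B: 07:45–08:35, 09:15–09:55, 12:10–14:55.
B but not A: 10:20–10:35, 11:25–11:50.
Combining gives A △ B.

07:45–08:35, 09:15–09:55, 10:20–10:35, 11:25–11:50, 12:10–14:55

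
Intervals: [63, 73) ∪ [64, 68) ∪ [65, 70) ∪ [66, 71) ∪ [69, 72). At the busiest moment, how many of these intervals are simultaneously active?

4

Sweep endpoints in order; track running count of active intervals.
Peak of 4 reached at 66.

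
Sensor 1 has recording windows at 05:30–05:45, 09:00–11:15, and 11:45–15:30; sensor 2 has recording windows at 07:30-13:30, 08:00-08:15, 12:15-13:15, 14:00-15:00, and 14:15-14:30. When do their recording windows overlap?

Second set merges to 07:30–13:30, 14:00–15:00.
05:30–05:45 falls entirely outside B.
09:00–11:15 overlaps B on 09:00–11:15.
11:45–15:30 overlaps B on 11:45–13:30, 14:00–15:00.

09:00–11:15, 11:45–13:30, 14:00–15:00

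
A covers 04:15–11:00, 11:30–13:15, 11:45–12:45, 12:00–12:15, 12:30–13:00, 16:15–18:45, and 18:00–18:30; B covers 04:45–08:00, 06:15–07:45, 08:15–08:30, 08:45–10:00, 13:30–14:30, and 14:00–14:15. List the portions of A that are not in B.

04:15-04:45, 08:00-08:15, 08:30-08:45, 10:00-11:00, 11:30-13:15, 16:15-18:45

Merge the first list: 04:15-11:00, 11:30-13:15, 16:15-18:45.
Merge the second list: 04:45-08:00, 08:15-08:30, 08:45-10:00, 13:30-14:30.
04:15-11:00 minus B → 04:15-04:45, 08:00-08:15, 08:30-08:45, 10:00-11:00.
11:30-13:15: no B overlap → unchanged.
16:15-18:45: no B overlap → unchanged.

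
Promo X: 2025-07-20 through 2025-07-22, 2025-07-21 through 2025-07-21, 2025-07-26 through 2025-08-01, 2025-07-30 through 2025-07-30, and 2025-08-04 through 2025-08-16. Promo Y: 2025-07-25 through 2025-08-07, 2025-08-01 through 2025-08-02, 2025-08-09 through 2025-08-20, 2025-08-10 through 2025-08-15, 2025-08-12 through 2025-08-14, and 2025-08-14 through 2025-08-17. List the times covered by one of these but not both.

2025-07-20 through 2025-07-22, 2025-07-25 through 2025-07-25, 2025-08-02 through 2025-08-03, 2025-08-08 through 2025-08-08, 2025-08-17 through 2025-08-20

A, merged: 2025-07-20 through 2025-07-22, 2025-07-26 through 2025-08-01, 2025-08-04 through 2025-08-16.
B, merged: 2025-07-25 through 2025-08-07, 2025-08-09 through 2025-08-20.
A but not B: 2025-07-20 through 2025-07-22, 2025-08-08 through 2025-08-08.
B but not A: 2025-07-25 through 2025-07-25, 2025-08-02 through 2025-08-03, 2025-08-17 through 2025-08-20.
Combining gives A △ B.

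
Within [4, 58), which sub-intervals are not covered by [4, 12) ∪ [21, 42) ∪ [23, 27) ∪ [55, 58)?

The merged coverage is [4, 12), [21, 42), [55, 58).
Complement within [4, 58): [12, 21), [42, 55).

[12, 21) ∪ [42, 55)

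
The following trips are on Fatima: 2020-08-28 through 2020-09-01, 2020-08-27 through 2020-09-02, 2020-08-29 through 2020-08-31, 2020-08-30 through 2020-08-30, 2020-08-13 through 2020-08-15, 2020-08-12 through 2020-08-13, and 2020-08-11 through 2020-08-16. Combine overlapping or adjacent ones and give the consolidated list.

Sort by start: 2020-08-11 through 2020-08-16, 2020-08-12 through 2020-08-13, 2020-08-13 through 2020-08-15, 2020-08-27 through 2020-09-02, 2020-08-28 through 2020-09-01, 2020-08-29 through 2020-08-31, 2020-08-30 through 2020-08-30.
2020-08-12 through 2020-08-13 overlaps/touches 2020-08-11 through 2020-08-16 → extend to 2020-08-11 through 2020-08-16.
2020-08-13 through 2020-08-15 overlaps/touches 2020-08-11 through 2020-08-16 → extend to 2020-08-11 through 2020-08-16.
2020-08-27 through 2020-09-02 is disjoint → start new block.
2020-08-28 through 2020-09-01 overlaps/touches 2020-08-27 through 2020-09-02 → extend to 2020-08-27 through 2020-09-02.
2020-08-29 through 2020-08-31 overlaps/touches 2020-08-27 through 2020-09-02 → extend to 2020-08-27 through 2020-09-02.
2020-08-30 through 2020-08-30 overlaps/touches 2020-08-27 through 2020-09-02 → extend to 2020-08-27 through 2020-09-02.

2020-08-11 through 2020-08-16, 2020-08-27 through 2020-09-02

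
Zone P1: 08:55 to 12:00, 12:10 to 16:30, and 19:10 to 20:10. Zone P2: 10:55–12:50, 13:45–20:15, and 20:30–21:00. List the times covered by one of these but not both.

Only in the first: 08:55–10:55, 12:50–13:45.
Only in the second: 12:00–12:10, 16:30–19:10, 20:10–20:15, 20:30–21:00.
Together these are the periods covered by exactly one.

08:55–10:55, 12:00–12:10, 12:50–13:45, 16:30–19:10, 20:10–20:15, 20:30–21:00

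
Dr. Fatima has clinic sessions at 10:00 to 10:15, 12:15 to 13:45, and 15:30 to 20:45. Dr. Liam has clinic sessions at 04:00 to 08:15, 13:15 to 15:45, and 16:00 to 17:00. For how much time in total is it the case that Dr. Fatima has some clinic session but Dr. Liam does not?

5 h 15 min

A \ B = 10:00–10:15, 12:15–13:15, 15:45–16:00, 17:00–20:45.
Total: 15 min + 1 h + 15 min + 3 h 45 min = 5 h 15 min.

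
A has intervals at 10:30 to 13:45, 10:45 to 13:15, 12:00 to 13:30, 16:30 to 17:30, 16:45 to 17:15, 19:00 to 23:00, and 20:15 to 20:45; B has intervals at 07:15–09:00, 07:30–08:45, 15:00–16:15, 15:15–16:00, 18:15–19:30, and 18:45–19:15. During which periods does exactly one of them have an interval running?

07:15–09:00, 10:30–13:45, 15:00–16:15, 16:30–17:30, 18:15–19:00, 19:30–23:00

Merge the first list: 10:30–13:45, 16:30–17:30, 19:00–23:00.
Merge the second list: 07:15–09:00, 15:00–16:15, 18:15–19:30.
Only in the first: 10:30–13:45, 16:30–17:30, 19:30–23:00.
Only in the second: 07:15–09:00, 15:00–16:15, 18:15–19:00.
Together these are the periods covered by exactly one.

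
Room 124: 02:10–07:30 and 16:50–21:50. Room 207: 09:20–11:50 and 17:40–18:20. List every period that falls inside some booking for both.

02:10-07:30 falls entirely outside B.
16:50-21:50 overlaps B on 17:40-18:20.

17:40-18:20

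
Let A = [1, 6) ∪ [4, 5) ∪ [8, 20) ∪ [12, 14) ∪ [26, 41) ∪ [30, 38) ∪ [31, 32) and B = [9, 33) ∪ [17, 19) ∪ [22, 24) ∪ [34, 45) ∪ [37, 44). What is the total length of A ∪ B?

First set merges to [1, 6), [8, 20), [26, 41).
Second set merges to [9, 33), [34, 45).
A ∪ B = [1, 6), [8, 45).
Total: 5 + 37 = 42.

42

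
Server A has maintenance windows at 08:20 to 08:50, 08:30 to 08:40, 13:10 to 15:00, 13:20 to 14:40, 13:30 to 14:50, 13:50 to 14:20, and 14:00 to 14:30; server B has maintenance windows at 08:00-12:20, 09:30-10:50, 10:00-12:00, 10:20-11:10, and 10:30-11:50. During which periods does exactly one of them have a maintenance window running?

Merge the first list: 08:20–08:50, 13:10–15:00.
Merge the second list: 08:00–12:20.
A but not B: 13:10–15:00.
B but not A: 08:00–08:20, 08:50–12:20.
Combining gives A △ B.

08:00–08:20, 08:50–12:20, 13:10–15:00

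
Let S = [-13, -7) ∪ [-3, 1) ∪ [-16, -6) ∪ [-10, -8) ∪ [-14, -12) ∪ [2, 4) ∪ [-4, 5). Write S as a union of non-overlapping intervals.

[-16, -6) ∪ [-4, 5)

Sort by start: [-16, -6), [-14, -12), [-13, -7), [-10, -8), [-4, 5), [-3, 1), [2, 4).
[-14, -12) overlaps/touches [-16, -6) → extend to [-16, -6).
[-13, -7) overlaps/touches [-16, -6) → extend to [-16, -6).
[-10, -8) overlaps/touches [-16, -6) → extend to [-16, -6).
[-4, 5) is disjoint → start new block.
[-3, 1) overlaps/touches [-4, 5) → extend to [-4, 5).
[2, 4) overlaps/touches [-4, 5) → extend to [-4, 5).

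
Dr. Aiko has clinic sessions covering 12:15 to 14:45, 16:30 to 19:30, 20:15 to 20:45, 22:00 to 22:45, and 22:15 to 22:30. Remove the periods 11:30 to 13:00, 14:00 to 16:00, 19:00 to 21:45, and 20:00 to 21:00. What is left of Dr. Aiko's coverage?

Merge the first list: 12:15-14:45, 16:30-19:30, 20:15-20:45, 22:00-22:45.
Merge the second list: 11:30-13:00, 14:00-16:00, 19:00-21:45.
12:15-14:45 minus B → 13:00-14:00.
16:30-19:30 minus B → 16:30-19:00.
20:15-20:45: fully covered by B → removed.
22:00-22:45: no B overlap → unchanged.

13:00-14:00, 16:30-19:00, 22:00-22:45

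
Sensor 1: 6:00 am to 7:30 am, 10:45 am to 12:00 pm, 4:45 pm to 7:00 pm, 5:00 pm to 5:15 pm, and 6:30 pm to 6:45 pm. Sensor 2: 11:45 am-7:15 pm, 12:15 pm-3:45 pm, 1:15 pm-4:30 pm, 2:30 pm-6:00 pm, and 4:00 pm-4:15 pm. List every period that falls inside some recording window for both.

11:45 am-12:00 pm, 4:45 pm-7:00 pm

First set merges to 6:00 am-7:30 am, 10:45 am-12:00 pm, 4:45 pm-7:00 pm.
Second set merges to 11:45 am-7:15 pm.
6:00 am-7:30 am: no overlap with the second set.
10:45 am-12:00 pm meets the second set on 11:45 am-12:00 pm.
4:45 pm-7:00 pm meets the second set on 4:45 pm-7:00 pm.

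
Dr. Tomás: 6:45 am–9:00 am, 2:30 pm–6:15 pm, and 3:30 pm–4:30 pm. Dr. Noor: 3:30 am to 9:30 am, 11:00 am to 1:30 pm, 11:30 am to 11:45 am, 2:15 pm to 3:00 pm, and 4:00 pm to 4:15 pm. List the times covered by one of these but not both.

3:30 am–6:45 am, 9:00 am–9:30 am, 11:00 am–1:30 pm, 2:15 pm–2:30 pm, 3:00 pm–4:00 pm, 4:15 pm–6:15 pm

A, merged: 6:45 am–9:00 am, 2:30 pm–6:15 pm.
B, merged: 3:30 am–9:30 am, 11:00 am–1:30 pm, 2:15 pm–3:00 pm, 4:00 pm–4:15 pm.
A \ B = 3:00 pm–4:00 pm, 4:15 pm–6:15 pm.
B \ A = 3:30 am–6:45 am, 9:00 am–9:30 am, 11:00 am–1:30 pm, 2:15 pm–2:30 pm.
Union of the two gives the symmetric difference.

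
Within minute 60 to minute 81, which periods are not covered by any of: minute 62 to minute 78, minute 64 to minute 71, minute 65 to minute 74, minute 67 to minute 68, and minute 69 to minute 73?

Covered (merged): minute 62 to minute 78.
Complement within minute 60 to minute 81: minute 60 to minute 62, minute 78 to minute 81.

minute 60 to minute 62, minute 78 to minute 81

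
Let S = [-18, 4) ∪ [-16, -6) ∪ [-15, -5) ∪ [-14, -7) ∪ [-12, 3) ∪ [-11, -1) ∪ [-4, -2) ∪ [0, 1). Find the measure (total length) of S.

22

Merged: [-18, 4).
Length: 22.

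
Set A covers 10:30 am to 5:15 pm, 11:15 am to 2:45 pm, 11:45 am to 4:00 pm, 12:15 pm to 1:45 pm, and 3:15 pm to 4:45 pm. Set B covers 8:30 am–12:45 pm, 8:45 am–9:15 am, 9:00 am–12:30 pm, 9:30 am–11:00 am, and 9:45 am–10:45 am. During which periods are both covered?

10:30 am-12:45 pm

A, merged: 10:30 am-5:15 pm.
B, merged: 8:30 am-12:45 pm.
10:30 am-5:15 pm overlaps B on 10:30 am-12:45 pm.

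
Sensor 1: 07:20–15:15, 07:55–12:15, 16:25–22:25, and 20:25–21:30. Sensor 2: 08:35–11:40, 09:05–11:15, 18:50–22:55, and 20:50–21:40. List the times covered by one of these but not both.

07:20-08:35, 11:40-15:15, 16:25-18:50, 22:25-22:55

A, merged: 07:20-15:15, 16:25-22:25.
B, merged: 08:35-11:40, 18:50-22:55.
A but not B: 07:20-08:35, 11:40-15:15, 16:25-18:50.
B but not A: 22:25-22:55.
Combining gives A △ B.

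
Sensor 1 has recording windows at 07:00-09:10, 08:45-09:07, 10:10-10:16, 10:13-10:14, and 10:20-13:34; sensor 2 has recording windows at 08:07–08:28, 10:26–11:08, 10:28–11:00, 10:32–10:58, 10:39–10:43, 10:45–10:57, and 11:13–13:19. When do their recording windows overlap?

08:07–08:28, 10:26–11:08, 11:13–13:19

First set merges to 07:00–09:10, 10:10–10:16, 10:20–13:34.
Second set merges to 08:07–08:28, 10:26–11:08, 11:13–13:19.
07:00–09:10 meets the second set on 08:07–08:28.
10:10–10:16: no overlap with the second set.
10:20–13:34 meets the second set on 10:26–11:08, 11:13–13:19.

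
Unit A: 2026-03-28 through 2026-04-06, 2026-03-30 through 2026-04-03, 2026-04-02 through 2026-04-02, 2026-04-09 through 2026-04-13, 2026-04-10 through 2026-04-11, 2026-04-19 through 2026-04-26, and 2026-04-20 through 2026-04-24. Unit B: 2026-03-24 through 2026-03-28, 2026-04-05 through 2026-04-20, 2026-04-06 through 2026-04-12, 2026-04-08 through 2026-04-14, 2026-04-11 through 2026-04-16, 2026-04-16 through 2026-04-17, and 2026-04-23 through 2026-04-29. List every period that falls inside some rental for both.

2026-03-28 through 2026-03-28, 2026-04-05 through 2026-04-06, 2026-04-09 through 2026-04-13, 2026-04-19 through 2026-04-20, 2026-04-23 through 2026-04-26

First set merges to 2026-03-28 through 2026-04-06, 2026-04-09 through 2026-04-13, 2026-04-19 through 2026-04-26.
Second set merges to 2026-03-24 through 2026-03-28, 2026-04-05 through 2026-04-20, 2026-04-23 through 2026-04-29.
2026-03-28 through 2026-04-06 meets the second set on 2026-03-28 through 2026-03-28, 2026-04-05 through 2026-04-06.
2026-04-09 through 2026-04-13 meets the second set on 2026-04-09 through 2026-04-13.
2026-04-19 through 2026-04-26 meets the second set on 2026-04-19 through 2026-04-20, 2026-04-23 through 2026-04-26.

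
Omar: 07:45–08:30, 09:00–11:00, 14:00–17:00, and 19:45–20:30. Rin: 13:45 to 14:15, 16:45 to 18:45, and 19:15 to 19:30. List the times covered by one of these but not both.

A \ B = 07:45–08:30, 09:00–11:00, 14:15–16:45, 19:45–20:30.
B \ A = 13:45–14:00, 17:00–18:45, 19:15–19:30.
Union of the two gives the symmetric difference.

07:45–08:30, 09:00–11:00, 13:45–14:00, 14:15–16:45, 17:00–18:45, 19:15–19:30, 19:45–20:30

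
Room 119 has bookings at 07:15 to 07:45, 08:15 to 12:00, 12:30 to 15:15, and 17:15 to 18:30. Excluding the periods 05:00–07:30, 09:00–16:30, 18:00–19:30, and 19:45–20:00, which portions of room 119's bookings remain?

07:15–07:45 with B removed leaves 07:30–07:45.
08:15–12:00 with B removed leaves 08:15–09:00.
12:30–15:15 lies entirely inside B → drops out.
17:15–18:30 with B removed leaves 17:15–18:00.

07:30–07:45, 08:15–09:00, 17:15–18:00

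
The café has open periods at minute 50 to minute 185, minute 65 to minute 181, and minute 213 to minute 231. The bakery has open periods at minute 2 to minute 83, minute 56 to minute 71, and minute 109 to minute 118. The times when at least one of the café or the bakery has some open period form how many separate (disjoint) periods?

2

A, merged: minute 50 to minute 185, minute 213 to minute 231.
B, merged: minute 2 to minute 83, minute 109 to minute 118.
A ∪ B = minute 2 to minute 185, minute 213 to minute 231.
That is 2 disjoint pieces.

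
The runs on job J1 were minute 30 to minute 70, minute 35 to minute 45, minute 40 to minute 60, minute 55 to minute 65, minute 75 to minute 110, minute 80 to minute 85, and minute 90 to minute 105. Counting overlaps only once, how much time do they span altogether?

Merged: minute 30 to minute 70, minute 75 to minute 110.
Lengths: 40 minutes + 35 minutes = 75 minutes.

75 minutes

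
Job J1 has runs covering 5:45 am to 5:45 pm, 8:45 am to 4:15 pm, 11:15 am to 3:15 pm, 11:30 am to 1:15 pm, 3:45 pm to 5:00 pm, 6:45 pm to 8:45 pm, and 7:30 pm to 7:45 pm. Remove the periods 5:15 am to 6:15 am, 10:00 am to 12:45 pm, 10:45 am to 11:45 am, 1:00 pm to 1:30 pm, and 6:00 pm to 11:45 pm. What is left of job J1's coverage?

6:15 am–10:00 am, 12:45 pm–1:00 pm, 1:30 pm–5:45 pm

Merge the first list: 5:45 am–5:45 pm, 6:45 pm–8:45 pm.
Merge the second list: 5:15 am–6:15 am, 10:00 am–12:45 pm, 1:00 pm–1:30 pm, 6:00 pm–11:45 pm.
5:45 am–5:45 pm minus B → 6:15 am–10:00 am, 12:45 pm–1:00 pm, 1:30 pm–5:45 pm.
6:45 pm–8:45 pm: fully covered by B → removed.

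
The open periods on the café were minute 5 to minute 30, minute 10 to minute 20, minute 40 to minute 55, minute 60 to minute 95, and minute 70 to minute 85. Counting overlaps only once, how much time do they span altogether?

75 minutes

Merged: minute 5 to minute 30, minute 40 to minute 55, minute 60 to minute 95.
Lengths: 25 minutes + 15 minutes + 35 minutes = 75 minutes.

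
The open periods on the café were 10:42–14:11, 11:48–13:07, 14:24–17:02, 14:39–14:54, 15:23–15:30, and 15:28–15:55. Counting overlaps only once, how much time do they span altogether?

Merged: 10:42–14:11, 14:24–17:02.
Lengths: 3 h 29 min + 2 h 38 min = 6 h 7 min.

6 h 7 min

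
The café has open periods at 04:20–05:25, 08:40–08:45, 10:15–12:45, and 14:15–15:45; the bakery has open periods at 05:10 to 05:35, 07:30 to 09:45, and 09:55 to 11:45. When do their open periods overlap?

05:10-05:25, 08:40-08:45, 10:15-11:45

04:20-05:25 meets the second set on 05:10-05:25.
08:40-08:45 meets the second set on 08:40-08:45.
10:15-12:45 meets the second set on 10:15-11:45.
14:15-15:45: no overlap with the second set.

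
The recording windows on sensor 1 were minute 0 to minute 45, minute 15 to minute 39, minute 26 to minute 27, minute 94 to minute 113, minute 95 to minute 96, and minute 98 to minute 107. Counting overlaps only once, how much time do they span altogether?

Merged: minute 0 to minute 45, minute 94 to minute 113.
Lengths: 45 minutes + 19 minutes = 64 minutes.

64 minutes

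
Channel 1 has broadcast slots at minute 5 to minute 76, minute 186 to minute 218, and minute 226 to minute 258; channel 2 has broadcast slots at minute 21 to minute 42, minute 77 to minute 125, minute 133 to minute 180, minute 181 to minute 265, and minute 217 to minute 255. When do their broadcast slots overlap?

minute 21 to minute 42, minute 186 to minute 218, minute 226 to minute 258

Merge the second list: minute 21 to minute 42, minute 77 to minute 125, minute 133 to minute 180, minute 181 to minute 265.
minute 5 to minute 76 meets the second set on minute 21 to minute 42.
minute 186 to minute 218 meets the second set on minute 186 to minute 218.
minute 226 to minute 258 meets the second set on minute 226 to minute 258.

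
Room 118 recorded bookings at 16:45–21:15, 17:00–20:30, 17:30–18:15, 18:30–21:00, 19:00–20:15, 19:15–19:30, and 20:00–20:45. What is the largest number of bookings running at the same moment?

Walk the sorted start/end points keeping a running depth.
The depth first hits 5 at 19:15.

5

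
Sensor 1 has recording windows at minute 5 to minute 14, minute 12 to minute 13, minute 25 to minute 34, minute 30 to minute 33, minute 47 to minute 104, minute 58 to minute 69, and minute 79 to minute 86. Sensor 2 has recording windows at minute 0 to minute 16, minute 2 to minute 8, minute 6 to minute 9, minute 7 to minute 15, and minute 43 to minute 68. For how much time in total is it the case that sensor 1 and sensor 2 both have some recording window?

30 minutes

Merge the first list: minute 5 to minute 14, minute 25 to minute 34, minute 47 to minute 104.
Merge the second list: minute 0 to minute 16, minute 43 to minute 68.
A ∩ B = minute 5 to minute 14, minute 47 to minute 68.
Total: 9 minutes + 21 minutes = 30 minutes.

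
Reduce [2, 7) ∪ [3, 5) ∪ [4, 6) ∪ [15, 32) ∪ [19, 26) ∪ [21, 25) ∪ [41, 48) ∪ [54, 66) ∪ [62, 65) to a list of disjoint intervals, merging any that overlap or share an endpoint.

[2, 7) ∪ [15, 32) ∪ [41, 48) ∪ [54, 66)

[3, 5) overlaps/touches [2, 7) → extend to [2, 7).
[4, 6) overlaps/touches [2, 7) → extend to [2, 7).
[15, 32) is disjoint → start new block.
[19, 26) overlaps/touches [15, 32) → extend to [15, 32).
[21, 25) overlaps/touches [15, 32) → extend to [15, 32).
[41, 48) is disjoint → start new block.
[54, 66) is disjoint → start new block.
[62, 65) overlaps/touches [54, 66) → extend to [54, 66).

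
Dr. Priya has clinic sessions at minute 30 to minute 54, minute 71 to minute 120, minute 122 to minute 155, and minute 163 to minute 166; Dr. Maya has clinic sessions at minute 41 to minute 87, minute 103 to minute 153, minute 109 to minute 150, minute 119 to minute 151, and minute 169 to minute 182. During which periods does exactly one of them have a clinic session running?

minute 30 to minute 41, minute 54 to minute 71, minute 87 to minute 103, minute 120 to minute 122, minute 153 to minute 155, minute 163 to minute 166, minute 169 to minute 182

Merge the second list: minute 41 to minute 87, minute 103 to minute 153, minute 169 to minute 182.
Only in the first: minute 30 to minute 41, minute 87 to minute 103, minute 153 to minute 155, minute 163 to minute 166.
Only in the second: minute 54 to minute 71, minute 120 to minute 122, minute 169 to minute 182.
Together these are the periods covered by exactly one.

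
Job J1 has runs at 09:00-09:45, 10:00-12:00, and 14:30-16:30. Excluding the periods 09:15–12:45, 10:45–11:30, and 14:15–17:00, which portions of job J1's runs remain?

B, merged: 09:15–12:45, 14:15–17:00.
09:00–09:45 with B removed leaves 09:00–09:15.
10:00–12:00 lies entirely inside B → drops out.
14:30–16:30 lies entirely inside B → drops out.

09:00–09:15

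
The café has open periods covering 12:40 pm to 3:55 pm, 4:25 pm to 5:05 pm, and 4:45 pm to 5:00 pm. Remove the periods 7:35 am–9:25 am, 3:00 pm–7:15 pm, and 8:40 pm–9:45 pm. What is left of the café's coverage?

12:40 pm-3:00 pm

First set merges to 12:40 pm-3:55 pm, 4:25 pm-5:05 pm.
12:40 pm-3:55 pm with B removed leaves 12:40 pm-3:00 pm.
4:25 pm-5:05 pm lies entirely inside B → drops out.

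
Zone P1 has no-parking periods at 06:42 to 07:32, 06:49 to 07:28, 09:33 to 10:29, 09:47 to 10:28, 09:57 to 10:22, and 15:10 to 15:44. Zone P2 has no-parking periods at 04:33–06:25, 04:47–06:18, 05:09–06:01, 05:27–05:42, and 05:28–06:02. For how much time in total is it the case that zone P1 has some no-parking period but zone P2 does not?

Merge the first list: 06:42-07:32, 09:33-10:29, 15:10-15:44.
Merge the second list: 04:33-06:25.
A \ B = 06:42-07:32, 09:33-10:29, 15:10-15:44.
Total: 50 min + 56 min + 34 min = 2 h 20 min.

2 h 20 min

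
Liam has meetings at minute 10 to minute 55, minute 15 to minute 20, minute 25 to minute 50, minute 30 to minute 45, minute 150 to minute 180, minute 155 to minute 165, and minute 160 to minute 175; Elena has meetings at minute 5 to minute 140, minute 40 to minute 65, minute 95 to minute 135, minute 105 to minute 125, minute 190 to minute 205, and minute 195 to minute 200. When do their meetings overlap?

First set merges to minute 10 to minute 55, minute 150 to minute 180.
Second set merges to minute 5 to minute 140, minute 190 to minute 205.
minute 10 to minute 55 meets the second set on minute 10 to minute 55.
minute 150 to minute 180: no overlap with the second set.

minute 10 to minute 55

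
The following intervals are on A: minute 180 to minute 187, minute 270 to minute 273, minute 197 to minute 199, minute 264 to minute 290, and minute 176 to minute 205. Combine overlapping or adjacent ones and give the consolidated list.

minute 176 to minute 205, minute 264 to minute 290

Sort by start: minute 176 to minute 205, minute 180 to minute 187, minute 197 to minute 199, minute 264 to minute 290, minute 270 to minute 273.
minute 180 to minute 187 overlaps/touches minute 176 to minute 205 → extend to minute 176 to minute 205.
minute 197 to minute 199 overlaps/touches minute 176 to minute 205 → extend to minute 176 to minute 205.
minute 264 to minute 290 is disjoint → start new block.
minute 270 to minute 273 overlaps/touches minute 264 to minute 290 → extend to minute 264 to minute 290.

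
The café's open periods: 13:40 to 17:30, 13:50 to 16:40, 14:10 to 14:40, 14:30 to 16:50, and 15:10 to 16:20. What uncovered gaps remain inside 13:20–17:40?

After merging, the occupied span is 13:40-17:30.
Gaps within 13:20-17:40: 13:20-13:40, 17:30-17:40.

13:20-13:40, 17:30-17:40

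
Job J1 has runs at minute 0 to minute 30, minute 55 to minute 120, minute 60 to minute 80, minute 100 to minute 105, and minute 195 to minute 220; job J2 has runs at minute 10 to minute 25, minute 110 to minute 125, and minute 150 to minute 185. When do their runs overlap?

First set merges to minute 0 to minute 30, minute 55 to minute 120, minute 195 to minute 220.
minute 0 to minute 30 overlaps B on minute 10 to minute 25.
minute 55 to minute 120 overlaps B on minute 110 to minute 120.
minute 195 to minute 220 falls entirely outside B.

minute 10 to minute 25, minute 110 to minute 120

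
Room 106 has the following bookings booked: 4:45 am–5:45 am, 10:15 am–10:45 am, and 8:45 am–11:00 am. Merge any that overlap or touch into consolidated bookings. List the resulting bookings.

4:45 am–5:45 am, 8:45 am–11:00 am

Sort by start: 4:45 am–5:45 am, 8:45 am–11:00 am, 10:15 am–10:45 am.
8:45 am–11:00 am is disjoint → start new block.
10:15 am–10:45 am overlaps/touches 8:45 am–11:00 am → extend to 8:45 am–11:00 am.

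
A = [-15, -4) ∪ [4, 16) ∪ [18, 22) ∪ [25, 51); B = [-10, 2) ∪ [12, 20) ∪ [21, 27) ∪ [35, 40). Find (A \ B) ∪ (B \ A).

[-15, -10) ∪ [-4, 2) ∪ [4, 12) ∪ [16, 18) ∪ [20, 21) ∪ [22, 25) ∪ [27, 35) ∪ [40, 51)

Only in the first: [-15, -10), [4, 12), [20, 21), [27, 35), [40, 51).
Only in the second: [-4, 2), [16, 18), [22, 25).
Together these are the periods covered by exactly one.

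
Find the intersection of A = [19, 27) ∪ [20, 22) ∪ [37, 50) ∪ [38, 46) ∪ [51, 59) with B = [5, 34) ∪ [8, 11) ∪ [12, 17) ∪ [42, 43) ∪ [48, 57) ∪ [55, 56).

First set merges to [19, 27), [37, 50), [51, 59).
Second set merges to [5, 34), [42, 43), [48, 57).
[19, 27) overlaps B on [19, 27).
[37, 50) overlaps B on [42, 43), [48, 50).
[51, 59) overlaps B on [51, 57).

[19, 27) ∪ [42, 43) ∪ [48, 50) ∪ [51, 57)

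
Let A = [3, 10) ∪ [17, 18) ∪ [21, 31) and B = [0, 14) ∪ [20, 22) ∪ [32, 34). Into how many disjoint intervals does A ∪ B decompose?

A ∪ B = [0, 14), [17, 18), [20, 31), [32, 34).
That is 4 disjoint pieces.

4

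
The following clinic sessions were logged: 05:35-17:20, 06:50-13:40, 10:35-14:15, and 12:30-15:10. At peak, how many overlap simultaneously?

Sweep endpoints in order; track running count of active intervals.
Peak of 4 reached at 12:30.

4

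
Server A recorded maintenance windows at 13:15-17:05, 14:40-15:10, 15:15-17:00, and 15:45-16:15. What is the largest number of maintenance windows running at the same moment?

3

Sweep endpoints in order; track running count of active intervals.
Peak of 3 reached at 15:45.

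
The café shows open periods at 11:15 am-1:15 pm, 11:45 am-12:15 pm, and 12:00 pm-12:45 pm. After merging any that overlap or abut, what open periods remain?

11:45 am-12:15 pm overlaps/touches 11:15 am-1:15 pm → extend to 11:15 am-1:15 pm.
12:00 pm-12:45 pm overlaps/touches 11:15 am-1:15 pm → extend to 11:15 am-1:15 pm.

11:15 am-1:15 pm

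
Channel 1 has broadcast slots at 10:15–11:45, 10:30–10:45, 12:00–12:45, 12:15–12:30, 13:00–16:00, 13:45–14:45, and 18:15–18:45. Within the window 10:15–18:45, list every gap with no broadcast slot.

11:45-12:00, 12:45-13:00, 16:00-18:15

Covered (merged): 10:15-11:45, 12:00-12:45, 13:00-16:00, 18:15-18:45.
Complement within 10:15-18:45: 11:45-12:00, 12:45-13:00, 16:00-18:15.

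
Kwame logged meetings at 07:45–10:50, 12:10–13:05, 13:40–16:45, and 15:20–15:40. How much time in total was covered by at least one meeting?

7 h 5 min

Merged: 07:45-10:50, 12:10-13:05, 13:40-16:45.
Lengths: 3 h 5 min + 55 min + 3 h 5 min = 7 h 5 min.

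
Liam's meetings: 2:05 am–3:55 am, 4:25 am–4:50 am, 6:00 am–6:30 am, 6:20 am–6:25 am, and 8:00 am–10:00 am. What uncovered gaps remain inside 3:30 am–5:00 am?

Covered (merged): 2:05 am-3:55 am, 4:25 am-4:50 am, 6:00 am-6:30 am, 8:00 am-10:00 am.
Complement within 3:30 am-5:00 am: 3:55 am-4:25 am, 4:50 am-5:00 am.

3:55 am-4:25 am, 4:50 am-5:00 am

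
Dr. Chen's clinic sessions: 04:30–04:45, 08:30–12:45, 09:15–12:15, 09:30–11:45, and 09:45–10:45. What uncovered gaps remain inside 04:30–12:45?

04:45–08:30

After merging, the occupied span is 04:30–04:45, 08:30–12:45.
Complement within 04:30–12:45: 04:45–08:30.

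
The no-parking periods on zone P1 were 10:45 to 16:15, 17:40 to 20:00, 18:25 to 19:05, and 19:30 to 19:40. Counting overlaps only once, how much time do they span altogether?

7 h 50 min

Merged: 10:45–16:15, 17:40–20:00.
Lengths: 5 h 30 min + 2 h 20 min = 7 h 50 min.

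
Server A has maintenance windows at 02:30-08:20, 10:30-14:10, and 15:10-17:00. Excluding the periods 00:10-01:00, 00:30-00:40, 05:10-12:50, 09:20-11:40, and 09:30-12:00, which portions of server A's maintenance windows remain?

02:30–05:10, 12:50–14:10, 15:10–17:00

B, merged: 00:10–01:00, 05:10–12:50.
02:30–08:20 \ B = 02:30–05:10.
10:30–14:10 \ B = 12:50–14:10.
15:10–17:00: nothing removed.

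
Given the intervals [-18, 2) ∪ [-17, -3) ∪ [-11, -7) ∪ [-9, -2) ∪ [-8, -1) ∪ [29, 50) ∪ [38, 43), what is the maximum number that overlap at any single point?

Sweep endpoints in order; track running count of active intervals.
Peak of 5 reached at -8.

5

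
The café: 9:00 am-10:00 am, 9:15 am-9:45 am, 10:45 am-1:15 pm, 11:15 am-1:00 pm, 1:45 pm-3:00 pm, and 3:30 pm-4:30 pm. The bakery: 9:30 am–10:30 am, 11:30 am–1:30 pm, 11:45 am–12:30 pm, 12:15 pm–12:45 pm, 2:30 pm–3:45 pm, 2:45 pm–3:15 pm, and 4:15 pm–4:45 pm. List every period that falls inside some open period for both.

Merge the first list: 9:00 am–10:00 am, 10:45 am–1:15 pm, 1:45 pm–3:00 pm, 3:30 pm–4:30 pm.
Merge the second list: 9:30 am–10:30 am, 11:30 am–1:30 pm, 2:30 pm–3:45 pm, 4:15 pm–4:45 pm.
9:00 am–10:00 am ∩ B → 9:30 am–10:00 am.
10:45 am–1:15 pm ∩ B → 11:30 am–1:15 pm.
1:45 pm–3:00 pm ∩ B → 2:30 pm–3:00 pm.
3:30 pm–4:30 pm ∩ B → 3:30 pm–3:45 pm, 4:15 pm–4:30 pm.

9:30 am–10:00 am, 11:30 am–1:15 pm, 2:30 pm–3:00 pm, 3:30 pm–3:45 pm, 4:15 pm–4:30 pm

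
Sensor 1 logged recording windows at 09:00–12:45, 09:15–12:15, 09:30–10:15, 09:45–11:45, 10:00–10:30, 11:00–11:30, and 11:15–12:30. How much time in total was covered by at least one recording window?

3 h 45 min

Merged: 09:00-12:45.
Length: 3 h 45 min.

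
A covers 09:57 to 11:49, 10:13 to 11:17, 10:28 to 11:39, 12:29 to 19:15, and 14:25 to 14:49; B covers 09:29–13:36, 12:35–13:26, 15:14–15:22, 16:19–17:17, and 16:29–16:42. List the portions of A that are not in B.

13:36-15:14, 15:22-16:19, 17:17-19:15

First set merges to 09:57-11:49, 12:29-19:15.
Second set merges to 09:29-13:36, 15:14-15:22, 16:19-17:17.
09:57-11:49: fully covered by B → removed.
12:29-19:15 minus B → 13:36-15:14, 15:22-16:19, 17:17-19:15.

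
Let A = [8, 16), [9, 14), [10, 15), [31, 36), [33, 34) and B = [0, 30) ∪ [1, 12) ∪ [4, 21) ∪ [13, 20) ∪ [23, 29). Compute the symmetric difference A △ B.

[0, 8) ∪ [16, 30) ∪ [31, 36)

Merge the first list: [8, 16), [31, 36).
Merge the second list: [0, 30).
Only in the first: [31, 36).
Only in the second: [0, 8), [16, 30).
Together these are the periods covered by exactly one.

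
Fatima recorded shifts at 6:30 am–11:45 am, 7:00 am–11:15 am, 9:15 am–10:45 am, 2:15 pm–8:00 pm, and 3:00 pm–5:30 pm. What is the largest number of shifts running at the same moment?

3

Sweep endpoints in order; track running count of active intervals.
Peak of 3 reached at 9:15 am.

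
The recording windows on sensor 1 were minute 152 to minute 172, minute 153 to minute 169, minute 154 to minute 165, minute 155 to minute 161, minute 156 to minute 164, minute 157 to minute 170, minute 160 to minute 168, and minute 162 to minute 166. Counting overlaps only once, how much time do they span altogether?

20 minutes

Merged: minute 152 to minute 172.
Length: 20 minutes.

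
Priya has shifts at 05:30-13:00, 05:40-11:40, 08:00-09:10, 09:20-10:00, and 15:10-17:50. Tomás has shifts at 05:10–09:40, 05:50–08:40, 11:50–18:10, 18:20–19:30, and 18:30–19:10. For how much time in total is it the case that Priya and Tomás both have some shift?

8 h

First set merges to 05:30–13:00, 15:10–17:50.
Second set merges to 05:10–09:40, 11:50–18:10, 18:20–19:30.
A ∩ B = 05:30–09:40, 11:50–13:00, 15:10–17:50.
Total: 4 h 10 min + 1 h 10 min + 2 h 40 min = 8 h.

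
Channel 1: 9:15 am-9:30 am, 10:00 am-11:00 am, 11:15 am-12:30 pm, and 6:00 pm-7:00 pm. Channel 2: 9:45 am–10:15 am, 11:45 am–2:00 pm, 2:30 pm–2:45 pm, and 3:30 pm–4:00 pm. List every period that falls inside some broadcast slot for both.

9:15 am-9:30 am falls entirely outside B.
10:00 am-11:00 am overlaps B on 10:00 am-10:15 am.
11:15 am-12:30 pm overlaps B on 11:45 am-12:30 pm.
6:00 pm-7:00 pm falls entirely outside B.

10:00 am-10:15 am, 11:45 am-12:30 pm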